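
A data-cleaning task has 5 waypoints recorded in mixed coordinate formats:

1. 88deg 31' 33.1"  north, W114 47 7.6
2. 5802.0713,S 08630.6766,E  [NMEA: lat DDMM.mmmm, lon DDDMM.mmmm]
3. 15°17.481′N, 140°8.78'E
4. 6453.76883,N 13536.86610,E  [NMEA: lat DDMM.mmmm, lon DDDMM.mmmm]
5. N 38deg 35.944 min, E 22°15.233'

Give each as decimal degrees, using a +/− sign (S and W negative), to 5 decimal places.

1. 88.52586, -114.78544
2. -58.03452, 86.51128
3. 15.29135, 140.14633
4. 64.89615, 135.61444
5. 38.59907, 22.25388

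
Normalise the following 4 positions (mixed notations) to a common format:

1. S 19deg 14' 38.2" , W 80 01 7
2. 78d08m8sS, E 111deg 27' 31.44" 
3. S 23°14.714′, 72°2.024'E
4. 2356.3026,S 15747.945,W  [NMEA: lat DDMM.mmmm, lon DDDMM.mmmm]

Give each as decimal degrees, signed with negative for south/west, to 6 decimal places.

Point 1:
  Latitude: 19 + 14/60 + 38.2/3600 = 19.2439444
  S → negative
  λ: 1′ + 7″ = 1.11667′; 80 + 1.11667/60 = 80.0186111
  hemisphere W, so the sign is −
Point 2:
  φ: 78 + 8/60 + 8/3600 = 78.1355556
  S ⇒ negate
  Lon: 111 + 27/60 + 31.44/3600 = 111.4587333
  E → positive
Point 3:
  Lat: 23 + 14.714/60 = 23.2452333
  S ⇒ negate
  Longitude: 72 + 2.024/60 = 72.0337333
  E → positive
Point 4:
  φ: split at 2 digits → 23° and 56.3026′; 23 + 56.3026/60 = 23.9383767
  S ⇒ negate
  Longitude: split at 3 digits → 157° and 47.945′; 157 + 47.945/60 = 157.7990833
  W ⇒ negate

1. -19.243944, -80.018611
2. -78.135556, 111.458733
3. -23.245233, 72.033733
4. -23.938377, -157.799083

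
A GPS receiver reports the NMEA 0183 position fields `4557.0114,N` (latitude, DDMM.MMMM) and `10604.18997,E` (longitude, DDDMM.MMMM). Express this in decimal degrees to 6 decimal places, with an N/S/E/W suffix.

45.950190° N, 106.069833° E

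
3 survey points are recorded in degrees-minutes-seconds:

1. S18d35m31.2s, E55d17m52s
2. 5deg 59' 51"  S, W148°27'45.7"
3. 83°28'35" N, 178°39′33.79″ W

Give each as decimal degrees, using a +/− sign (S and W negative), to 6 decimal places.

1. -18.592000, 55.297778
2. -5.997500, -148.462694
3. 83.476389, -178.659386

Point 1:
  Latitude: 18 + 35/60 + 31.2/3600 = 18.5920000
  hemisphere S, so the sign is −
  λ: 55 + 17/60 + 52/3600 = 55.2977778
  E → positive
Point 2:
  φ: 59′ + 51″ = 59.85000′; 5 + 59.85000/60 = 5.9975000
  S → negative
  λ: 27′ + 45.7″ = 27.76167′; 148 + 27.76167/60 = 148.4626944
  hemisphere W, so the sign is −
Point 3:
  Latitude: 83 + 28/60 + 35/3600 = 83.4763889
  N → positive
  Lon: 39′ + 33.79″ = 39.56317′; 178 + 39.56317/60 = 178.6593861
  W ⇒ negate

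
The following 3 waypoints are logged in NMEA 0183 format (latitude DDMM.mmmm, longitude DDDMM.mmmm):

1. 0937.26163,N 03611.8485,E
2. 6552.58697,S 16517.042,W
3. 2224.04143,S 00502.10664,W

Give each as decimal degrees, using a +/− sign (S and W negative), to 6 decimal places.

1. 9.621027, 36.197475
2. -65.876450, -165.284033
3. -22.400691, -5.035111

Point 1:
  Lat: split at 2 digits → 09° and 37.26163′; 9 + 37.26163/60 = 9.6210272
  N ⇒ keep positive
  λ: split at 3 digits → 036° and 11.8485′; 36 + 11.8485/60 = 36.1974750
  E → positive
Point 2:
  Latitude: degrees = first 2 digits = 65, minutes = 52.58697; 65 + 52.58697/60 = 65.8764495
  S ⇒ negate
  Lon: degrees = first 3 digits = 165, minutes = 17.042; 165 + 17.042/60 = 165.2840333
  W ⇒ negate
Point 3:
  φ: split at 2 digits → 22° and 24.04143′; 22 + 24.04143/60 = 22.4006905
  hemisphere S, so the sign is −
  Longitude: degrees = first 3 digits = 5, minutes = 2.10664; 5 + 2.10664/60 = 5.0351107
  W ⇒ negate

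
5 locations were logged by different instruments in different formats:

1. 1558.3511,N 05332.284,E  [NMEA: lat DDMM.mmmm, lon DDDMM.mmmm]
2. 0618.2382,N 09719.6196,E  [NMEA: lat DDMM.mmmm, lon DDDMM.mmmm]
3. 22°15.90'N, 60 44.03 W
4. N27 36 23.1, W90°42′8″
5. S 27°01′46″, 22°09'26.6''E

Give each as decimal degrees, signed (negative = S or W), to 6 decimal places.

1. 15.972518, 53.538067
2. 6.303970, 97.326993
3. 22.265000, -60.733833
4. 27.606417, -90.702222
5. -27.029444, 22.157389

Point 1:
  Lat: split at 2 digits → 15° and 58.3511′; 15 + 58.3511/60 = 15.9725183
  N ⇒ keep positive
  Lon: split at 3 digits → 053° and 32.284′; 53 + 32.284/60 = 53.5380667
  E ⇒ keep positive
Point 2:
  Lat: split at 2 digits → 06° and 18.2382′; 6 + 18.2382/60 = 6.3039700
  N ⇒ keep positive
  Longitude: split at 3 digits → 097° and 19.6196′; 97 + 19.6196/60 = 97.3269933
  E → positive
Point 3:
  Lat: 22 + 15.9/60 = 22.2650000
  N ⇒ keep positive
  Lon: 60 + 44.03/60 = 60.7338333
  W → negative
Point 4:
  φ: 36′ + 23.1″ = 36.38500′; 27 + 36.38500/60 = 27.6064167
  N ⇒ keep positive
  λ: 42′ + 8″ = 42.13333′; 90 + 42.13333/60 = 90.7022222
  W ⇒ negate
Point 5:
  Latitude: 27 + 1/60 + 46/3600 = 27.0294444
  S → negative
  λ: 9′ + 26.6″ = 9.44333′; 22 + 9.44333/60 = 22.1573889
  E → positive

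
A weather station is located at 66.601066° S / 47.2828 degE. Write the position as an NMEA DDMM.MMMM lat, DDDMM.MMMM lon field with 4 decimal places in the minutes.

6636.0640,S / 04716.9680,E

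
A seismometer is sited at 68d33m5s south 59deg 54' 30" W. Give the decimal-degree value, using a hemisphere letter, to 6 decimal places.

68.551389° S, 59.908333° W

φ: 33′ + 5″ = 33.08333′; 68 + 33.08333/60 = 68.5513889
λ: 54′ + 30″ = 54.50000′; 59 + 54.50000/60 = 59.9083333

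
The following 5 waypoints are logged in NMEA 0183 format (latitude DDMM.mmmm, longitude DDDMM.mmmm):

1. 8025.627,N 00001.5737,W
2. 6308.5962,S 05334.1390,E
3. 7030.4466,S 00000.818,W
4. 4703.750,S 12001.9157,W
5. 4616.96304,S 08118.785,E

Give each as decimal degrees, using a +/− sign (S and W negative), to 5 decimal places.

1. 80.42712, -0.02623
2. -63.14327, 53.56898
3. -70.50744, -0.01363
4. -47.06250, -120.03193
5. -46.28272, 81.31308

Point 1:
  φ: degrees = first 2 digits = 80, minutes = 25.627; 80 + 25.627/60 = 80.427117
  N → positive
  Lon: split at 3 digits → 000° and 1.5737′; 0 + 1.5737/60 = 0.026228
  W ⇒ negate
Point 2:
  Lat: split at 2 digits → 63° and 8.5962′; 63 + 8.5962/60 = 63.143270
  S ⇒ negate
  Longitude: degrees = first 3 digits = 53, minutes = 34.139; 53 + 34.139/60 = 53.568983
  E ⇒ keep positive
Point 3:
  φ: degrees = first 2 digits = 70, minutes = 30.4466; 70 + 30.4466/60 = 70.507443
  S → negative
  λ: degrees = first 3 digits = 0, minutes = 0.818; 0 + 0.818/60 = 0.013633
  W ⇒ negate
Point 4:
  φ: split at 2 digits → 47° and 3.75′; 47 + 3.75/60 = 47.062500
  S → negative
  Longitude: degrees = first 3 digits = 120, minutes = 1.9157; 120 + 1.9157/60 = 120.031928
  W → negative
Point 5:
  φ: degrees = first 2 digits = 46, minutes = 16.96304; 46 + 16.96304/60 = 46.282717
  S ⇒ negate
  Longitude: split at 3 digits → 081° and 18.785′; 81 + 18.785/60 = 81.313083
  E → positive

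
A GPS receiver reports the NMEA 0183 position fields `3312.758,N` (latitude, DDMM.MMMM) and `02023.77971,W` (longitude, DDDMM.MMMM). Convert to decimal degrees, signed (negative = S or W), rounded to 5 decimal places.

33.21263, -20.39633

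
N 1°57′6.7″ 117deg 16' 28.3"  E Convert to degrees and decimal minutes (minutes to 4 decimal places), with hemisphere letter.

1° 57.1117′ N, 117° 16.4717′ E

φ: 57 + 6.7/60 = 57.111667′
λ: seconds/60 = 0.47167; minutes = 16 + 0.47167 = 16.471667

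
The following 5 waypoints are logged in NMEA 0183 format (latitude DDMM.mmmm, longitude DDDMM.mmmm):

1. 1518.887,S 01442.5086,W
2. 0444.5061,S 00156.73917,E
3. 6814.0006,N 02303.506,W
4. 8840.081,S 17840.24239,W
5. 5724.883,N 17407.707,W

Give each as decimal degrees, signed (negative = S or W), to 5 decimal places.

1. -15.31478, -14.70848
2. -4.74177, 1.94565
3. 68.23334, -23.05843
4. -88.66802, -178.67071
5. 57.41472, -174.12845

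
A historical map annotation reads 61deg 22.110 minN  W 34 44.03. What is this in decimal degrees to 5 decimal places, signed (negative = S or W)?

61.36850, -34.73383

φ: 22.11′ = 0.368500°; total 61.368500
N ⇒ keep positive
λ: 34 + 44.03/60 = 34.733833
W ⇒ negate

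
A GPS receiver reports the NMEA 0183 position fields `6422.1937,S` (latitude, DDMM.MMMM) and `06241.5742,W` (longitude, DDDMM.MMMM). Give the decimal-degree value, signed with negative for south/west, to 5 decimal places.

-64.36990, -62.69290

Lat: split at 2 digits → 64° and 22.1937′; 64 + 22.1937/60 = 64.369895
S → negative
Longitude: degrees = first 3 digits = 62, minutes = 41.5742; 62 + 41.5742/60 = 62.692903
hemisphere W, so the sign is −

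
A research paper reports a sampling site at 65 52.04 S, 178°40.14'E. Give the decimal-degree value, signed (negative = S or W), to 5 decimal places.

-65.86733, 178.66900

Latitude: 65 + 52.04/60 = 65.867333
S ⇒ negate
λ: 40.14′ = 0.669000°; total 178.669000
E → positive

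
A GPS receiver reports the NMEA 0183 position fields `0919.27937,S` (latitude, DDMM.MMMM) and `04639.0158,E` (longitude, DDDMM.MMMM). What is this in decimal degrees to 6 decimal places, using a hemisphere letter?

Latitude: split at 2 digits → 09° and 19.27937′; 9 + 19.27937/60 = 9.3213228
λ: degrees = first 3 digits = 46, minutes = 39.0158; 46 + 39.0158/60 = 46.6502633

9.321323° S, 46.650263° E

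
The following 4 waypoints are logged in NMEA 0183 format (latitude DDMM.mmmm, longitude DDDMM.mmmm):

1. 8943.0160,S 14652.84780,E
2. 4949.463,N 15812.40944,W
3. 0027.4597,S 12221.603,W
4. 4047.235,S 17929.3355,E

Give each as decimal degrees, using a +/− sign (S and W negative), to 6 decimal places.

1. -89.716933, 146.880797
2. 49.824383, -158.206824
3. -0.457662, -122.360050
4. -40.787250, 179.488925

Point 1:
  φ: split at 2 digits → 89° and 43.016′; 89 + 43.016/60 = 89.7169333
  hemisphere S, so the sign is −
  Lon: degrees = first 3 digits = 146, minutes = 52.8478; 146 + 52.8478/60 = 146.8807967
  E → positive
Point 2:
  φ: split at 2 digits → 49° and 49.463′; 49 + 49.463/60 = 49.8243833
  N → positive
  Lon: split at 3 digits → 158° and 12.40944′; 158 + 12.40944/60 = 158.2068240
  W ⇒ negate
Point 3:
  Lat: degrees = first 2 digits = 0, minutes = 27.4597; 0 + 27.4597/60 = 0.4576617
  hemisphere S, so the sign is −
  λ: split at 3 digits → 122° and 21.603′; 122 + 21.603/60 = 122.3600500
  W ⇒ negate
Point 4:
  Lat: degrees = first 2 digits = 40, minutes = 47.235; 40 + 47.235/60 = 40.7872500
  S ⇒ negate
  Lon: split at 3 digits → 179° and 29.3355′; 179 + 29.3355/60 = 179.4889250
  E ⇒ keep positive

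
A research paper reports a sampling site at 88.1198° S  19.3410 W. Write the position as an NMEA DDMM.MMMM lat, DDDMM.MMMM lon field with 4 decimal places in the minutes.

8807.1880,S / 01920.4600,W

Latitude: minutes = (88.119800 − 88) × 60 = 7.188000
Lon: fractional part 0.341000 → 20.460000 minutes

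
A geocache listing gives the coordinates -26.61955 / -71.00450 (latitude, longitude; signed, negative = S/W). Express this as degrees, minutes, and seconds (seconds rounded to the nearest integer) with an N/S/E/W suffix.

Latitude is negative → S; |value| = 26.619550
Latitude: 0.619550° → 37.17300′; 0.17300 × 60 = 10.38″
Longitude is negative → W; |value| = 71.004500
Lon: whole degrees 71; 0.27000′ → 0′ and 16.20″

26°37′10″ S, 71°00′16″ W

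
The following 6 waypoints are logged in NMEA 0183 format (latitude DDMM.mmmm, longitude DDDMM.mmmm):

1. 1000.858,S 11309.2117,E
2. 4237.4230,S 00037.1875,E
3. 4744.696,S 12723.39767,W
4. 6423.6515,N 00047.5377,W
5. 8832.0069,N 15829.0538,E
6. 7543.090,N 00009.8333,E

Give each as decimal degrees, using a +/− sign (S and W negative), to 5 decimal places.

1. -10.01430, 113.15353
2. -42.62372, 0.61979
3. -47.74493, -127.38996
4. 64.39419, -0.79230
5. 88.53345, 158.48423
6. 75.71817, 0.16389

Point 1:
  φ: split at 2 digits → 10° and 0.858′; 10 + 0.858/60 = 10.014300
  S → negative
  Lon: split at 3 digits → 113° and 9.2117′; 113 + 9.2117/60 = 113.153528
  E → positive
Point 2:
  φ: split at 2 digits → 42° and 37.423′; 42 + 37.423/60 = 42.623717
  S → negative
  λ: split at 3 digits → 000° and 37.1875′; 0 + 37.1875/60 = 0.619792
  E → positive
Point 3:
  Lat: degrees = first 2 digits = 47, minutes = 44.696; 47 + 44.696/60 = 47.744933
  S ⇒ negate
  Longitude: degrees = first 3 digits = 127, minutes = 23.39767; 127 + 23.39767/60 = 127.389961
  W → negative
Point 4:
  φ: split at 2 digits → 64° and 23.6515′; 64 + 23.6515/60 = 64.394192
  N → positive
  Lon: split at 3 digits → 000° and 47.5377′; 0 + 47.5377/60 = 0.792295
  hemisphere W, so the sign is −
Point 5:
  Latitude: split at 2 digits → 88° and 32.0069′; 88 + 32.0069/60 = 88.533448
  N ⇒ keep positive
  Lon: split at 3 digits → 158° and 29.0538′; 158 + 29.0538/60 = 158.484230
  E → positive
Point 6:
  Latitude: degrees = first 2 digits = 75, minutes = 43.09; 75 + 43.09/60 = 75.718167
  N → positive
  Lon: split at 3 digits → 000° and 9.8333′; 0 + 9.8333/60 = 0.163888
  E ⇒ keep positive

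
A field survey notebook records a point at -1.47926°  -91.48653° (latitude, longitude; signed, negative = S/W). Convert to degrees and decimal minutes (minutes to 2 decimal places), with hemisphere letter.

1° 28.76′ S, 91° 29.19′ W

Latitude is negative → S; |value| = 1.479260
Latitude: fractional part 0.479260 → 28.7556 minutes
Longitude is negative → W; |value| = 91.486530
λ: 91° + 0.486530 × 60 = 91° 29.1918′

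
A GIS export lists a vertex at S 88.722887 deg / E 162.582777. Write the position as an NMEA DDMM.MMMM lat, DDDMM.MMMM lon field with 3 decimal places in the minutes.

Lat: fractional part 0.722887 → 43.37322 minutes
Lon: minutes = (162.582777 − 162) × 60 = 34.96662

8843.373,S / 16234.967,E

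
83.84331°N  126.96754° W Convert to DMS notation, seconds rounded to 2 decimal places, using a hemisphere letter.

83°50′35.92″ N, 126°58′3.14″ W

Latitude: whole degrees 83; 50.59860′ → 50′ and 35.9160″
Longitude: 0.967540° → 58.05240′; 0.05240 × 60 = 3.1440″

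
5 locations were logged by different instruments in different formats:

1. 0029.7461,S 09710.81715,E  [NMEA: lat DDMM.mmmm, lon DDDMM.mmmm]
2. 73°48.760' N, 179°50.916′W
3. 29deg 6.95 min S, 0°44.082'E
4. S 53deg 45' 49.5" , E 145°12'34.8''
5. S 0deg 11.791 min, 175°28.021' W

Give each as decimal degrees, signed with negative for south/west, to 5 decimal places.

Point 1:
  Latitude: split at 2 digits → 00° and 29.7461′; 0 + 29.7461/60 = 0.495768
  S ⇒ negate
  Lon: degrees = first 3 digits = 97, minutes = 10.81715; 97 + 10.81715/60 = 97.180286
  E → positive
Point 2:
  Latitude: 48.76′ = 0.812667°; total 73.812667
  N ⇒ keep positive
  Longitude: 179 + 50.916/60 = 179.848600
  hemisphere W, so the sign is −
Point 3:
  Latitude: 29 + 6.95/60 = 29.115833
  S → negative
  λ: 0 + 44.082/60 = 0.734700
  E → positive
Point 4:
  φ: 53 + 45/60 + 49.5/3600 = 53.763750
  S ⇒ negate
  Longitude: 145° + 12/60 + 34.8/3600 = 145 + 0.200000 + 0.009667 = 145.209667
  E ⇒ keep positive
Point 5:
  φ: 0 + 11.791/60 = 0.196517
  hemisphere S, so the sign is −
  Longitude: 28.021′ = 0.467017°; total 175.467017
  W → negative

1. -0.49577, 97.18029
2. 73.81267, -179.84860
3. -29.11583, 0.73470
4. -53.76375, 145.20967
5. -0.19652, -175.46702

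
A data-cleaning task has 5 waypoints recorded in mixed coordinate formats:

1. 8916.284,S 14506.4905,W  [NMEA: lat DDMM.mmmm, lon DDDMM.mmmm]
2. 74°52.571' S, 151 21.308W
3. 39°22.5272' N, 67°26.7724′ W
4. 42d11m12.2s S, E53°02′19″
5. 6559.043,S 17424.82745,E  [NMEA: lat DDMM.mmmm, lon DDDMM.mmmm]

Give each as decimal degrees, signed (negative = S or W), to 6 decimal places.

1. -89.271400, -145.108175
2. -74.876183, -151.355133
3. 39.375453, -67.446207
4. -42.186722, 53.038611
5. -65.984050, 174.413791

Point 1:
  Lat: degrees = first 2 digits = 89, minutes = 16.284; 89 + 16.284/60 = 89.2714000
  hemisphere S, so the sign is −
  Longitude: split at 3 digits → 145° and 6.4905′; 145 + 6.4905/60 = 145.1081750
  W → negative
Point 2:
  Lat: 52.571′ = 0.876183°; total 74.8761833
  S → negative
  Longitude: 151 + 21.308/60 = 151.3551333
  W ⇒ negate
Point 3:
  Latitude: 39 + 22.5272/60 = 39.3754533
  N ⇒ keep positive
  Longitude: 67 + 26.7724/60 = 67.4462067
  hemisphere W, so the sign is −
Point 4:
  φ: 42 + 11/60 + 12.2/3600 = 42.1867222
  S ⇒ negate
  Lon: 2′ + 19″ = 2.31667′; 53 + 2.31667/60 = 53.0386111
  E → positive
Point 5:
  φ: degrees = first 2 digits = 65, minutes = 59.043; 65 + 59.043/60 = 65.9840500
  S → negative
  Lon: degrees = first 3 digits = 174, minutes = 24.82745; 174 + 24.82745/60 = 174.4137908
  E ⇒ keep positive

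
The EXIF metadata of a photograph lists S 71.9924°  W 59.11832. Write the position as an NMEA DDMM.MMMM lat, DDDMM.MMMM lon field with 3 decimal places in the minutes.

Latitude: minutes = (71.992400 − 71) × 60 = 59.54400
λ: fractional part 0.118320 → 7.09920 minutes

7159.544,S / 05907.099,W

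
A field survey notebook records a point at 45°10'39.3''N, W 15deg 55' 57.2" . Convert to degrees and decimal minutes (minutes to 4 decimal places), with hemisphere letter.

Latitude: seconds/60 = 0.65500; minutes = 10 + 0.65500 = 10.655000
Longitude: seconds/60 = 0.95333; minutes = 55 + 0.95333 = 55.953333

45° 10.6550′ N, 15° 55.9533′ W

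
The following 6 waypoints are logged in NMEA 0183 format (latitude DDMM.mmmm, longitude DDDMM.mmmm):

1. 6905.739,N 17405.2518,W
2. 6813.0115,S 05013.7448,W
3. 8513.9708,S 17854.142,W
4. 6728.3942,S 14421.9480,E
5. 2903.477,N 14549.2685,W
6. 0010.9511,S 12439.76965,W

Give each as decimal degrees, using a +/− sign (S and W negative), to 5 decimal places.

Point 1:
  Lat: degrees = first 2 digits = 69, minutes = 5.739; 69 + 5.739/60 = 69.095650
  N → positive
  Longitude: split at 3 digits → 174° and 5.2518′; 174 + 5.2518/60 = 174.087530
  W ⇒ negate
Point 2:
  φ: degrees = first 2 digits = 68, minutes = 13.0115; 68 + 13.0115/60 = 68.216858
  S ⇒ negate
  λ: degrees = first 3 digits = 50, minutes = 13.7448; 50 + 13.7448/60 = 50.229080
  hemisphere W, so the sign is −
Point 3:
  Latitude: degrees = first 2 digits = 85, minutes = 13.9708; 85 + 13.9708/60 = 85.232847
  S ⇒ negate
  Lon: split at 3 digits → 178° and 54.142′; 178 + 54.142/60 = 178.902367
  W → negative
Point 4:
  Latitude: split at 2 digits → 67° and 28.3942′; 67 + 28.3942/60 = 67.473237
  S → negative
  Longitude: split at 3 digits → 144° and 21.948′; 144 + 21.948/60 = 144.365800
  E ⇒ keep positive
Point 5:
  Lat: degrees = first 2 digits = 29, minutes = 3.477; 29 + 3.477/60 = 29.057950
  N ⇒ keep positive
  λ: degrees = first 3 digits = 145, minutes = 49.2685; 145 + 49.2685/60 = 145.821142
  hemisphere W, so the sign is −
Point 6:
  φ: degrees = first 2 digits = 0, minutes = 10.9511; 0 + 10.9511/60 = 0.182518
  S ⇒ negate
  λ: degrees = first 3 digits = 124, minutes = 39.76965; 124 + 39.76965/60 = 124.662828
  W → negative

1. 69.09565, -174.08753
2. -68.21686, -50.22908
3. -85.23285, -178.90237
4. -67.47324, 144.36580
5. 29.05795, -145.82114
6. -0.18252, -124.66283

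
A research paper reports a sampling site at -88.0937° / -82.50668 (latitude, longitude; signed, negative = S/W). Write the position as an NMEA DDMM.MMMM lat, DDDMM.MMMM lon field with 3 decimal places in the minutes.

Latitude is negative → S; |value| = 88.093700
Latitude: 88° + 0.093700 × 60 = 88° 5.62200′
Longitude is negative → W; |value| = 82.506680
λ: fractional part 0.506680 → 30.40080 minutes

8805.622,S / 08230.401,W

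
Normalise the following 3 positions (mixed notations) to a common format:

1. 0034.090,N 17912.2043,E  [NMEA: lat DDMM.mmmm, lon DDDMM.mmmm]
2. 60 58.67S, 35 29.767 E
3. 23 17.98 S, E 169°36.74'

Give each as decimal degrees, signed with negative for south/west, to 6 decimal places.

1. 0.568167, 179.203405
2. -60.977833, 35.496117
3. -23.299667, 169.612333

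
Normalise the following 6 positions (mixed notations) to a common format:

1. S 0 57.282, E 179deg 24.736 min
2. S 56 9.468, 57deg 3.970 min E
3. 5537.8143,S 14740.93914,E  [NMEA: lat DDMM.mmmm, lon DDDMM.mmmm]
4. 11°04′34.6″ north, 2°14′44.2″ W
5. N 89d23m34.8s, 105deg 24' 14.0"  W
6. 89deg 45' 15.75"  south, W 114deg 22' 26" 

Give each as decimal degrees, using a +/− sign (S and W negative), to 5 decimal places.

Point 1:
  Lat: 0 + 57.282/60 = 0.954700
  S → negative
  Longitude: 179 + 24.736/60 = 179.412267
  E → positive
Point 2:
  Latitude: 9.468′ = 0.157800°; total 56.157800
  S ⇒ negate
  λ: 3.97′ = 0.066167°; total 57.066167
  E ⇒ keep positive
Point 3:
  φ: split at 2 digits → 55° and 37.8143′; 55 + 37.8143/60 = 55.630238
  hemisphere S, so the sign is −
  Lon: degrees = first 3 digits = 147, minutes = 40.93914; 147 + 40.93914/60 = 147.682319
  E ⇒ keep positive
Point 4:
  φ: 4′ + 34.6″ = 4.57667′; 11 + 4.57667/60 = 11.076278
  N ⇒ keep positive
  λ: 2° + 14/60 + 44.2/3600 = 2 + 0.233333 + 0.012278 = 2.245611
  hemisphere W, so the sign is −
Point 5:
  Lat: 89° + 23/60 + 34.8/3600 = 89 + 0.383333 + 0.009667 = 89.393000
  N → positive
  λ: 105° + 24/60 + 14/3600 = 105 + 0.400000 + 0.003889 = 105.403889
  W → negative
Point 6:
  φ: 45′ + 15.75″ = 45.26250′; 89 + 45.26250/60 = 89.754375
  hemisphere S, so the sign is −
  Lon: 114 + 22/60 + 26/3600 = 114.373889
  W → negative

1. -0.95470, 179.41227
2. -56.15780, 57.06617
3. -55.63024, 147.68232
4. 11.07628, -2.24561
5. 89.39300, -105.40389
6. -89.75438, -114.37389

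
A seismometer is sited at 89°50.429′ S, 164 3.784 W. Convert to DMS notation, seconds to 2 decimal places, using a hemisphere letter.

Lat: fractional minutes 0.42900 × 60 = 25.7400″
Lon: 3.78400′ → 3′ and 0.78400 × 60 = 47.0400″

89°50′25.74″ S, 164°03′47.04″ W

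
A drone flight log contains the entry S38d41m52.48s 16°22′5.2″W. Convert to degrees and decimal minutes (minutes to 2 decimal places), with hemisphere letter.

38° 41.87′ S, 16° 22.09′ W

Lat: seconds/60 = 0.87467; minutes = 41 + 0.87467 = 41.8747
λ: 22 + 5.2/60 = 22.0867′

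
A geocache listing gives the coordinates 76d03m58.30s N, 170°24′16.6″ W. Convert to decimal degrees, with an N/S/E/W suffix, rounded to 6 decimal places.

76.066194° N, 170.404611° W

φ: 76° + 3/60 + 58.3/3600 = 76 + 0.050000 + 0.016194 = 76.0661944
Longitude: 170° + 24/60 + 16.6/3600 = 170 + 0.400000 + 0.004611 = 170.4046111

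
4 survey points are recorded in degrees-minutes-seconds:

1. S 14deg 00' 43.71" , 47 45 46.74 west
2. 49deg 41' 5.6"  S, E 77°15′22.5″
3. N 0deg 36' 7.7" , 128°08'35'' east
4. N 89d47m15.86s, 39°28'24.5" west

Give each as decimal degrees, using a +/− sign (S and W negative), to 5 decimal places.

1. -14.01214, -47.76298
2. -49.68489, 77.25625
3. 0.60214, 128.14306
4. 89.78774, -39.47347

Point 1:
  Lat: 14 + 0/60 + 43.71/3600 = 14.012142
  S → negative
  Lon: 47° + 45/60 + 46.74/3600 = 47 + 0.750000 + 0.012983 = 47.762983
  W ⇒ negate
Point 2:
  φ: 41′ + 5.6″ = 41.09333′; 49 + 41.09333/60 = 49.684889
  hemisphere S, so the sign is −
  λ: 77° + 15/60 + 22.5/3600 = 77 + 0.250000 + 0.006250 = 77.256250
  E ⇒ keep positive
Point 3:
  Latitude: 36′ + 7.7″ = 36.12833′; 0 + 36.12833/60 = 0.602139
  N → positive
  Lon: 128° + 8/60 + 35/3600 = 128 + 0.133333 + 0.009722 = 128.143056
  E ⇒ keep positive
Point 4:
  Latitude: 47′ + 15.86″ = 47.26433′; 89 + 47.26433/60 = 89.787739
  N → positive
  λ: 28′ + 24.5″ = 28.40833′; 39 + 28.40833/60 = 39.473472
  hemisphere W, so the sign is −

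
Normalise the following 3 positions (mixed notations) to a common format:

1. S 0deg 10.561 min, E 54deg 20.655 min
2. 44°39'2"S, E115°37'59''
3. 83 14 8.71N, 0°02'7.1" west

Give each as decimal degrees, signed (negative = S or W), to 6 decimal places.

Point 1:
  Latitude: 0 + 10.561/60 = 0.1760167
  S → negative
  Longitude: 20.655′ = 0.344250°; total 54.3442500
  E ⇒ keep positive
Point 2:
  φ: 39′ + 2″ = 39.03333′; 44 + 39.03333/60 = 44.6505556
  S → negative
  Longitude: 115° + 37/60 + 59/3600 = 115 + 0.616667 + 0.016389 = 115.6330556
  E → positive
Point 3:
  Latitude: 14′ + 8.71″ = 14.14517′; 83 + 14.14517/60 = 83.2357528
  N ⇒ keep positive
  λ: 0 + 2/60 + 7.1/3600 = 0.0353056
  W ⇒ negate

1. -0.176017, 54.344250
2. -44.650556, 115.633056
3. 83.235753, -0.035306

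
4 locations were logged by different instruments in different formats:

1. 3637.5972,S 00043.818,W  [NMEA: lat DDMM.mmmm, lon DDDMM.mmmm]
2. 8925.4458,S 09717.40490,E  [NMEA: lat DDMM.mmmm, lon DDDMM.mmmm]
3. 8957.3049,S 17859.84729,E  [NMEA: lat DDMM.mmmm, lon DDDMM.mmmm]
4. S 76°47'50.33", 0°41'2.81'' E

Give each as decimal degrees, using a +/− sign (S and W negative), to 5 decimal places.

1. -36.62662, -0.73030
2. -89.42410, 97.29008
3. -89.95508, 178.99745
4. -76.79731, 0.68411

Point 1:
  Lat: split at 2 digits → 36° and 37.5972′; 36 + 37.5972/60 = 36.626620
  S → negative
  λ: degrees = first 3 digits = 0, minutes = 43.818; 0 + 43.818/60 = 0.730300
  hemisphere W, so the sign is −
Point 2:
  Lat: split at 2 digits → 89° and 25.4458′; 89 + 25.4458/60 = 89.424097
  S ⇒ negate
  Lon: split at 3 digits → 097° and 17.4049′; 97 + 17.4049/60 = 97.290082
  E ⇒ keep positive
Point 3:
  Lat: split at 2 digits → 89° and 57.3049′; 89 + 57.3049/60 = 89.955082
  S → negative
  λ: split at 3 digits → 178° and 59.84729′; 178 + 59.84729/60 = 178.997455
  E ⇒ keep positive
Point 4:
  Latitude: 47′ + 50.33″ = 47.83883′; 76 + 47.83883/60 = 76.797314
  hemisphere S, so the sign is −
  λ: 0 + 41/60 + 2.81/3600 = 0.684114
  E ⇒ keep positive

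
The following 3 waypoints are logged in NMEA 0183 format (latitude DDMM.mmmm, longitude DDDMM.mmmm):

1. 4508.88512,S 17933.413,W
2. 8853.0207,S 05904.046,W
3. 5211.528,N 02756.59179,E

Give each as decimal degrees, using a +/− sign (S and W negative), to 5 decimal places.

1. -45.14809, -179.55688
2. -88.88368, -59.06743
3. 52.19213, 27.94320

Point 1:
  Lat: degrees = first 2 digits = 45, minutes = 8.88512; 45 + 8.88512/60 = 45.148085
  S ⇒ negate
  Lon: degrees = first 3 digits = 179, minutes = 33.413; 179 + 33.413/60 = 179.556883
  W → negative
Point 2:
  Lat: degrees = first 2 digits = 88, minutes = 53.0207; 88 + 53.0207/60 = 88.883678
  hemisphere S, so the sign is −
  Lon: degrees = first 3 digits = 59, minutes = 4.046; 59 + 4.046/60 = 59.067433
  W → negative
Point 3:
  Lat: split at 2 digits → 52° and 11.528′; 52 + 11.528/60 = 52.192133
  N → positive
  Longitude: degrees = first 3 digits = 27, minutes = 56.59179; 27 + 56.59179/60 = 27.943197
  E → positive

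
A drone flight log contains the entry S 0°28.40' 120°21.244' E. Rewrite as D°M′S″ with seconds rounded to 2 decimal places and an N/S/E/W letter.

0°28′24.00″ S, 120°21′14.64″ E

φ: fractional minutes 0.40000 × 60 = 24.0000″
Lon: 21.24400′ → 21′ and 0.24400 × 60 = 14.6400″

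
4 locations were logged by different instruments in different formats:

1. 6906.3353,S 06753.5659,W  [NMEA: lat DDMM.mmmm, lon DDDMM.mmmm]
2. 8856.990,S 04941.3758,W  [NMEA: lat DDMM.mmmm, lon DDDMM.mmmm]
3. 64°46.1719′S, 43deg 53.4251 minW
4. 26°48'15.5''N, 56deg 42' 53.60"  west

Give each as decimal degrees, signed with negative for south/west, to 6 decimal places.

Point 1:
  Lat: split at 2 digits → 69° and 6.3353′; 69 + 6.3353/60 = 69.1055883
  S → negative
  λ: split at 3 digits → 067° and 53.5659′; 67 + 53.5659/60 = 67.8927650
  hemisphere W, so the sign is −
Point 2:
  φ: degrees = first 2 digits = 88, minutes = 56.99; 88 + 56.99/60 = 88.9498333
  hemisphere S, so the sign is −
  Lon: degrees = first 3 digits = 49, minutes = 41.3758; 49 + 41.3758/60 = 49.6895967
  W ⇒ negate
Point 3:
  Lat: 46.1719′ = 0.769532°; total 64.7695317
  hemisphere S, so the sign is −
  λ: 43 + 53.4251/60 = 43.8904183
  W ⇒ negate
Point 4:
  φ: 26° + 48/60 + 15.5/3600 = 26 + 0.800000 + 0.004306 = 26.8043056
  N ⇒ keep positive
  Longitude: 42′ + 53.6″ = 42.89333′; 56 + 42.89333/60 = 56.7148889
  W ⇒ negate

1. -69.105588, -67.892765
2. -88.949833, -49.689597
3. -64.769532, -43.890418
4. 26.804306, -56.714889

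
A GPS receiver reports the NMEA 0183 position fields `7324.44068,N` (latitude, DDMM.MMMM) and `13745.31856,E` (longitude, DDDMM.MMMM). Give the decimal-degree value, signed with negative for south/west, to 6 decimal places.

73.407345, 137.755309

φ: split at 2 digits → 73° and 24.44068′; 73 + 24.44068/60 = 73.4073447
N ⇒ keep positive
Lon: split at 3 digits → 137° and 45.31856′; 137 + 45.31856/60 = 137.7553093
E ⇒ keep positive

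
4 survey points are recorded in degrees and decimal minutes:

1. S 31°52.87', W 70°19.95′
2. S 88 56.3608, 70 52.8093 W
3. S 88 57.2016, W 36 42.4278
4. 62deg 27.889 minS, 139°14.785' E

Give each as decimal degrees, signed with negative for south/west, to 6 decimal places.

1. -31.881167, -70.332500
2. -88.939347, -70.880155
3. -88.953360, -36.707130
4. -62.464817, 139.246417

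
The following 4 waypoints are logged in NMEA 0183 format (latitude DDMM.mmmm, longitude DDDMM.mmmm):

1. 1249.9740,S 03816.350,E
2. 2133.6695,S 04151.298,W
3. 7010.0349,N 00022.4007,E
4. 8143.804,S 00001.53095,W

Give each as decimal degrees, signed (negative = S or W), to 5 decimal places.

1. -12.83290, 38.27250
2. -21.56116, -41.85497
3. 70.16725, 0.37335
4. -81.73007, -0.02552

Point 1:
  φ: degrees = first 2 digits = 12, minutes = 49.974; 12 + 49.974/60 = 12.832900
  S ⇒ negate
  Longitude: degrees = first 3 digits = 38, minutes = 16.35; 38 + 16.35/60 = 38.272500
  E ⇒ keep positive
Point 2:
  Lat: degrees = first 2 digits = 21, minutes = 33.6695; 21 + 33.6695/60 = 21.561158
  hemisphere S, so the sign is −
  Longitude: degrees = first 3 digits = 41, minutes = 51.298; 41 + 51.298/60 = 41.854967
  W ⇒ negate
Point 3:
  φ: degrees = first 2 digits = 70, minutes = 10.0349; 70 + 10.0349/60 = 70.167248
  N ⇒ keep positive
  λ: degrees = first 3 digits = 0, minutes = 22.4007; 0 + 22.4007/60 = 0.373345
  E ⇒ keep positive
Point 4:
  Latitude: split at 2 digits → 81° and 43.804′; 81 + 43.804/60 = 81.730067
  S → negative
  Lon: split at 3 digits → 000° and 1.53095′; 0 + 1.53095/60 = 0.025516
  W → negative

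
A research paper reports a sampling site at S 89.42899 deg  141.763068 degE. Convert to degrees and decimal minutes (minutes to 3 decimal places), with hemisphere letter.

89° 25.739′ S, 141° 45.784′ E

Latitude: minutes = (89.428990 − 89) × 60 = 25.73940
Longitude: 141° + 0.763068 × 60 = 141° 45.78408′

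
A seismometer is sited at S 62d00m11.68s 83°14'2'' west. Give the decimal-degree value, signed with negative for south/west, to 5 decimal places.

Latitude: 62 + 0/60 + 11.68/3600 = 62.003244
S ⇒ negate
Lon: 83 + 14/60 + 2/3600 = 83.233889
W ⇒ negate

-62.00324, -83.23389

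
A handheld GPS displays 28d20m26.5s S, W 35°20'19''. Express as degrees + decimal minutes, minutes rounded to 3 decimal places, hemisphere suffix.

28° 20.442′ S, 35° 20.317′ W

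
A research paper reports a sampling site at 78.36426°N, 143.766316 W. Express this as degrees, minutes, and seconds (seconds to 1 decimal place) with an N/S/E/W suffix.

Latitude: 0.364260° → 21.85560′; 0.85560 × 60 = 51.336″
Lon: 0.766316 × 60 = 45.97896′ → 45′, remainder × 60 = 58.738″

78°21′51.3″ N, 143°45′58.7″ W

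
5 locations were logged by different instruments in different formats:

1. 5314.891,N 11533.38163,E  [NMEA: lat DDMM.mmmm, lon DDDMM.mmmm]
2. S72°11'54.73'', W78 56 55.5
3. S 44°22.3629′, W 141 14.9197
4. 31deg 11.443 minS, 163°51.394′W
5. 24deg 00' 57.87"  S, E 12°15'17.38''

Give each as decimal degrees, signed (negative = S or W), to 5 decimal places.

1. 53.24818, 115.55636
2. -72.19854, -78.94875
3. -44.37272, -141.24866
4. -31.19072, -163.85657
5. -24.01608, 12.25483

Point 1:
  Latitude: split at 2 digits → 53° and 14.891′; 53 + 14.891/60 = 53.248183
  N → positive
  Lon: split at 3 digits → 115° and 33.38163′; 115 + 33.38163/60 = 115.556361
  E → positive
Point 2:
  Lat: 72° + 11/60 + 54.73/3600 = 72 + 0.183333 + 0.015203 = 72.198536
  hemisphere S, so the sign is −
  λ: 56′ + 55.5″ = 56.92500′; 78 + 56.92500/60 = 78.948750
  W → negative
Point 3:
  φ: 22.3629′ = 0.372715°; total 44.372715
  hemisphere S, so the sign is −
  λ: 141 + 14.9197/60 = 141.248662
  W → negative
Point 4:
  φ: 11.443′ = 0.190717°; total 31.190717
  hemisphere S, so the sign is −
  λ: 51.394′ = 0.856567°; total 163.856567
  hemisphere W, so the sign is −
Point 5:
  φ: 0′ + 57.87″ = 0.96450′; 24 + 0.96450/60 = 24.016075
  hemisphere S, so the sign is −
  Longitude: 12° + 15/60 + 17.38/3600 = 12 + 0.250000 + 0.004828 = 12.254828
  E → positive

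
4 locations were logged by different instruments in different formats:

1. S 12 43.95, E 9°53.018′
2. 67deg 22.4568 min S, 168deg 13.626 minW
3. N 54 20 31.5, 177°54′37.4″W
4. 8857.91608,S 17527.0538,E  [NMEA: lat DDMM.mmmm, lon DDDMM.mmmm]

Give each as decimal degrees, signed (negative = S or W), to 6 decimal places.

1. -12.732500, 9.883633
2. -67.374280, -168.227100
3. 54.342083, -177.910389
4. -88.965268, 175.450897

Point 1:
  Lat: 43.95′ = 0.732500°; total 12.7325000
  hemisphere S, so the sign is −
  Longitude: 9 + 53.018/60 = 9.8836333
  E → positive
Point 2:
  φ: 22.4568′ = 0.374280°; total 67.3742800
  S → negative
  Longitude: 13.626′ = 0.227100°; total 168.2271000
  W ⇒ negate
Point 3:
  Latitude: 54° + 20/60 + 31.5/3600 = 54 + 0.333333 + 0.008750 = 54.3420833
  N ⇒ keep positive
  λ: 177 + 54/60 + 37.4/3600 = 177.9103889
  W ⇒ negate
Point 4:
  Latitude: split at 2 digits → 88° and 57.91608′; 88 + 57.91608/60 = 88.9652680
  S → negative
  λ: split at 3 digits → 175° and 27.0538′; 175 + 27.0538/60 = 175.4508967
  E → positive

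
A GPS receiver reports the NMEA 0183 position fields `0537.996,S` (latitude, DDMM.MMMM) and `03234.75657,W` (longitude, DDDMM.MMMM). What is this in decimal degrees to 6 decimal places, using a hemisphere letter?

Lat: split at 2 digits → 05° and 37.996′; 5 + 37.996/60 = 5.6332667
λ: split at 3 digits → 032° and 34.75657′; 32 + 34.75657/60 = 32.5792762

5.633267° S, 32.579276° W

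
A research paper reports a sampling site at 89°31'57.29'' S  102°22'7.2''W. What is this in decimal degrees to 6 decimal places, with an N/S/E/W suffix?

Latitude: 89 + 31/60 + 57.29/3600 = 89.5325806
Lon: 22′ + 7.2″ = 22.12000′; 102 + 22.12000/60 = 102.3686667

89.532581° S, 102.368667° W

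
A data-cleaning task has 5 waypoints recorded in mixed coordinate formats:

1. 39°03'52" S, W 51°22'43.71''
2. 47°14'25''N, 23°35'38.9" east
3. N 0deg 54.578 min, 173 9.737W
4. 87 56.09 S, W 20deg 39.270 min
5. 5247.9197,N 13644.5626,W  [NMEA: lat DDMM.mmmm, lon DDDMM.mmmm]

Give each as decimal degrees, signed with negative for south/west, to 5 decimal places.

1. -39.06444, -51.37881
2. 47.24028, 23.59414
3. 0.90963, -173.16228
4. -87.93483, -20.65450
5. 52.79866, -136.74271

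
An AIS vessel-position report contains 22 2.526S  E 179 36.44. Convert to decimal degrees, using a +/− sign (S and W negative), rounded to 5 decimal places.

φ: 2.526′ = 0.042100°; total 22.042100
hemisphere S, so the sign is −
Longitude: 179 + 36.44/60 = 179.607333
E → positive

-22.04210, 179.60733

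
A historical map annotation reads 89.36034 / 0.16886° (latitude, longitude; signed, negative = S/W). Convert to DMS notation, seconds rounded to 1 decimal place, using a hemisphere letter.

89°21′37.2″ N, 0°10′7.9″ E

Lat: 0.360340 × 60 = 21.62040′ → 21′, remainder × 60 = 37.224″
Lon: 0.168860 × 60 = 10.13160′ → 10′, remainder × 60 = 7.896″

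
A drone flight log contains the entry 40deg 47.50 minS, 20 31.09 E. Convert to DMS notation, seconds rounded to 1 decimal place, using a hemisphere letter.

40°47′30.0″ S, 20°31′5.4″ E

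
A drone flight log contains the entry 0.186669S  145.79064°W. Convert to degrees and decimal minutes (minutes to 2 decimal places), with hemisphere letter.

φ: fractional part 0.186669 → 11.2001 minutes
Longitude: 145° + 0.790640 × 60 = 145° 47.4384′

0° 11.20′ S, 145° 47.44′ W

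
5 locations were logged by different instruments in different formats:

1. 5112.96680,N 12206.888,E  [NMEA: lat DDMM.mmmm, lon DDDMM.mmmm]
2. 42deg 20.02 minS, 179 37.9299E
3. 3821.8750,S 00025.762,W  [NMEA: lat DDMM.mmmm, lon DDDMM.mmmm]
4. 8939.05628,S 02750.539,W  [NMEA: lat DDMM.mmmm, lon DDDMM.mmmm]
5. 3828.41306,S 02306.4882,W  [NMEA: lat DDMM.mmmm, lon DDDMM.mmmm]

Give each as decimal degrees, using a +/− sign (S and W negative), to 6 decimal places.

1. 51.216113, 122.114800
2. -42.333667, 179.632165
3. -38.364583, -0.429367
4. -89.650938, -27.842317
5. -38.473551, -23.108137

Point 1:
  φ: split at 2 digits → 51° and 12.9668′; 51 + 12.9668/60 = 51.2161133
  N → positive
  Longitude: split at 3 digits → 122° and 6.888′; 122 + 6.888/60 = 122.1148000
  E ⇒ keep positive
Point 2:
  Latitude: 20.02′ = 0.333667°; total 42.3336667
  S ⇒ negate
  λ: 37.9299′ = 0.632165°; total 179.6321650
  E → positive
Point 3:
  Lat: degrees = first 2 digits = 38, minutes = 21.875; 38 + 21.875/60 = 38.3645833
  S → negative
  λ: degrees = first 3 digits = 0, minutes = 25.762; 0 + 25.762/60 = 0.4293667
  hemisphere W, so the sign is −
Point 4:
  Latitude: split at 2 digits → 89° and 39.05628′; 89 + 39.05628/60 = 89.6509380
  S → negative
  Longitude: degrees = first 3 digits = 27, minutes = 50.539; 27 + 50.539/60 = 27.8423167
  hemisphere W, so the sign is −
Point 5:
  φ: split at 2 digits → 38° and 28.41306′; 38 + 28.41306/60 = 38.4735510
  S → negative
  Lon: degrees = first 3 digits = 23, minutes = 6.4882; 23 + 6.4882/60 = 23.1081367
  W ⇒ negate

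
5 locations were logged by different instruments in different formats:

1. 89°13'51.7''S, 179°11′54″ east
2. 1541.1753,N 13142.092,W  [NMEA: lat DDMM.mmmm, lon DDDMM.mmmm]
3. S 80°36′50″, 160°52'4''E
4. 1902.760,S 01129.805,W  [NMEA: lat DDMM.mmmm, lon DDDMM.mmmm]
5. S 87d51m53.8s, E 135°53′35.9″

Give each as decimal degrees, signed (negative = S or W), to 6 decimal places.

Point 1:
  Latitude: 89° + 13/60 + 51.7/3600 = 89 + 0.216667 + 0.014361 = 89.2310278
  S → negative
  Longitude: 11′ + 54″ = 11.90000′; 179 + 11.90000/60 = 179.1983333
  E → positive
Point 2:
  φ: degrees = first 2 digits = 15, minutes = 41.1753; 15 + 41.1753/60 = 15.6862550
  N ⇒ keep positive
  λ: degrees = first 3 digits = 131, minutes = 42.092; 131 + 42.092/60 = 131.7015333
  hemisphere W, so the sign is −
Point 3:
  φ: 36′ + 50″ = 36.83333′; 80 + 36.83333/60 = 80.6138889
  S ⇒ negate
  λ: 160° + 52/60 + 4/3600 = 160 + 0.866667 + 0.001111 = 160.8677778
  E ⇒ keep positive
Point 4:
  φ: degrees = first 2 digits = 19, minutes = 2.76; 19 + 2.76/60 = 19.0460000
  hemisphere S, so the sign is −
  Longitude: degrees = first 3 digits = 11, minutes = 29.805; 11 + 29.805/60 = 11.4967500
  W → negative
Point 5:
  φ: 87 + 51/60 + 53.8/3600 = 87.8649444
  hemisphere S, so the sign is −
  Longitude: 135° + 53/60 + 35.9/3600 = 135 + 0.883333 + 0.009972 = 135.8933056
  E → positive

1. -89.231028, 179.198333
2. 15.686255, -131.701533
3. -80.613889, 160.867778
4. -19.046000, -11.496750
5. -87.864944, 135.893306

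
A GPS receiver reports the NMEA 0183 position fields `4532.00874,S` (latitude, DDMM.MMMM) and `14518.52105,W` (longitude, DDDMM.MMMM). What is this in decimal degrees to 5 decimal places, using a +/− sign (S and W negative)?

-45.53348, -145.30868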